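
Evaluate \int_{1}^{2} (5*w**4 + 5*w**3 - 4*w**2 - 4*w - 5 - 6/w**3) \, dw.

163/6

By the power rule, an antiderivative is F(w) = w**5 + 5*w**4/4 - 4*w**3/3 - 2*w**2 - 5*w + 3/w**2.
Then F(2) - F(1) = (289/12) - (-37/12) = 163/6.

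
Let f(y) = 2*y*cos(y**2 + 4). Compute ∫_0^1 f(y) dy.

sin(5) - sin(4)

Let u = y**2 + 4, so du = 2*y dy. When y = 0, u = 4; when y = 1, u = 5.
The integral becomes ∫ cos(u) du from 4 to 5, with antiderivative sin(u).
Back in y: F(y) = sin(y**2 + 4).
Then F(1) - F(0) = (sin(5)) - (sin(4)) = sin(5) - sin(4).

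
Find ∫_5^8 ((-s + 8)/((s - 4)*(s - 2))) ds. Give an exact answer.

log(2)

Factor the denominator: s**2 - 6*s + 8 = (s - 2)(s - 4).
Partial fractions: (-s + 8)/((s - 4)*(s - 2)) = -3/(s - 2) + 2/(s - 4).
An antiderivative is F(s) = 2*log(s - 4) - 3*log(s - 2).
Then F(8) - F(5) = (log(2/27)) - (-log(27)) = log(2).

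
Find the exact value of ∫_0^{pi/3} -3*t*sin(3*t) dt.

-pi/3

Integrate by parts once (u = t, dv = -3*sin(3*t) dt).
An antiderivative is F(t) = t*cos(3*t) - sin(3*t)/3.
Then F(pi/3) - F(0) = (-pi/3) - (0) = -pi/3.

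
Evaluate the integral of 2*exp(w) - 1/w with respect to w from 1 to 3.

-2*exp(1) - log(3) + 2*exp(3)

An antiderivative is F(w) = 2*exp(w) - log(w).
Then F(3) - F(1) = (-log(3) + 2*exp(3)) - (2*exp(1)) = -2*exp(1) - log(3) + 2*exp(3).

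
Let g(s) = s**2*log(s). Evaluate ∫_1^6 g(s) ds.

Integrate by parts once (u = ln s, dv = s**2 ds).
An antiderivative is F(s) = s**3*(3*log(s) - 1)/9.
Then F(6) - F(1) = (-24 + 72*log(2) + 72*log(3)) - (-1/9) = -215/9 + 72*log(2) + 72*log(3).

-215/9 + 72*log(2) + 72*log(3)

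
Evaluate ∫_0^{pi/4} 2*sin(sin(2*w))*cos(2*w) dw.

1 - cos(1)

Let u = sin(2*w), so du = 2*cos(2*w) dw. When w = 0, u = 0; when w = pi/4, u = 1.
The integral becomes ∫ sin(u) du from 0 to 1, with antiderivative -cos(u).
Back in w: F(w) = -cos(sin(2*w)).
Then F(pi/4) - F(0) = (-cos(1)) - (-1) = 1 - cos(1).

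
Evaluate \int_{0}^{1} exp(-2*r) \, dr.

-(1 - exp(2))*exp(-2)/2

An antiderivative is F(r) = -exp(-2*r)/2.
Then F(1) - F(0) = (-exp(-2)/2) - (-1/2) = -(1 - exp(2))*exp(-2)/2.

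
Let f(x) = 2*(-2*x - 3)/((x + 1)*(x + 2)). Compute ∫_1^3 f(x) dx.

log(9/100)

Factor the denominator: x**2 + 3*x + 2 = (x + 2)(x + 1).
Partial fractions: 2*(-2*x - 3)/((x + 1)*(x + 2)) = -2/(x + 2) - 2/(x + 1).
An antiderivative is F(x) = -2*log(x + 1) - 2*log(x + 2).
Then F(3) - F(1) = (-2*log(5) - 4*log(2)) - (-log(36)) = log(9/100).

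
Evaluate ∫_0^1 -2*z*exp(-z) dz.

Integrate by parts once (u = z, dv = -2*exp(-z) dz).
An antiderivative is F(z) = (2*z + 2)*exp(-z).
Then F(1) - F(0) = (4*exp(-1)) - (2) = -2 + 4*exp(-1).

-2 + 4*exp(-1)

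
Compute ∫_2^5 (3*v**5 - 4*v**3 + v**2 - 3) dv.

By the power rule, an antiderivative is F(v) = v**6/2 - v**4 + v**3/3 - 3*v.
Then F(5) - F(2) = (43285/6) - (38/3) = 14403/2.

14403/2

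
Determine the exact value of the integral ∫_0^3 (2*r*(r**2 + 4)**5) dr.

Let u = r**2 + 4, so du = 2*r dr. When r = 0, u = 4; when r = 3, u = 13.
The integral becomes ∫ u**5 du from 4 to 13, with antiderivative u**6/6.
Back in r: F(r) = (r**2 + 4)**6/6.
Then F(3) - F(0) = (4826809/6) - (2048/3) = 1607571/2.

1607571/2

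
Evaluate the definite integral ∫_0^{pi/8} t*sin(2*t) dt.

Integrate by parts once (u = t, dv = sin(2*t) dt).
An antiderivative is F(t) = -t*cos(2*t)/2 + sin(2*t)/4.
Then F(pi/8) - F(0) = (sqrt(2)*(4 - pi)/32) - (0) = sqrt(2)*(4 - pi)/32.

sqrt(2)*(4 - pi)/32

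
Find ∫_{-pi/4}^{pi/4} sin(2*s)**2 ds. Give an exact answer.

Use the identity sin^2(2*s) = (1 - cos(4*s))/2.
An antiderivative is F(s) = s/2 - sin(4*s)/8.
Then F(pi/4) - F(-pi/4) = (pi/8) - (-pi/8) = pi/4.

pi/4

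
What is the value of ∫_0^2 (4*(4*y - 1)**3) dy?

600

Let u = 4*y - 1, so du = 4 dy. When y = 0, u = -1; when y = 2, u = 7.
The integral becomes ∫ u**3 du from -1 to 7, with antiderivative u**4/4.
Back in y: F(y) = (4*y - 1)**4/4.
Then F(2) - F(0) = (2401/4) - (1/4) = 600.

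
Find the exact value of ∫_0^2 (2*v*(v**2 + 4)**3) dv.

Let u = v**2 + 4, so du = 2*v dv. When v = 0, u = 4; when v = 2, u = 8.
The integral becomes ∫ u**3 du from 4 to 8, with antiderivative u**4/4.
Back in v: F(v) = (v**2 + 4)**4/4.
Then F(2) - F(0) = (1024) - (64) = 960.

960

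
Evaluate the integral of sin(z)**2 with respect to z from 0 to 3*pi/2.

Use the identity sin^2(z) = (1 - cos(2*z))/2.
An antiderivative is F(z) = z/2 - sin(2*z)/4.
Then F(3*pi/2) - F(0) = (3*pi/4) - (0) = 3*pi/4.

3*pi/4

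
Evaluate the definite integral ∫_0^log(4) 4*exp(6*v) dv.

2730

Let u = exp(v), so du = exp(v) dv. When v = 0, u = 1; when v = log(4), u = 4.
The integral becomes 4·∫ u**5 du from 1 to 4, with antiderivative 2*u**6/3.
Back in v: F(v) = 2*exp(6*v)/3.
Then F(log(4)) - F(0) = (8192/3) - (2/3) = 2730.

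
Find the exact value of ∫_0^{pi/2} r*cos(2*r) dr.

-1/2

Integrate by parts once (u = r, dv = cos(2*r) dr).
An antiderivative is F(r) = r*sin(2*r)/2 + cos(2*r)/4.
Then F(pi/2) - F(0) = (-1/4) - (1/4) = -1/2.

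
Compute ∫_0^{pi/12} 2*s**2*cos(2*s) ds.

Integrate by parts twice (u = s^2, dv = 2*cos(2*s) ds).
An antiderivative is F(s) = s**2*sin(2*s) + s*cos(2*s) - sin(2*s)/2.
Then F(pi/12) - F(0) = (-1/4 + pi**2/288 + sqrt(3)*pi/24) - (0) = -1/4 + pi**2/288 + sqrt(3)*pi/24.

-1/4 + pi**2/288 + sqrt(3)*pi/24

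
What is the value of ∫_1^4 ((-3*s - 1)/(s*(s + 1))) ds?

Factor the denominator: s**2 + s = (s + 1)s.
Partial fractions: (-3*s - 1)/(s*(s + 1)) = -2/(s + 1) - 1/s.
An antiderivative is F(s) = -log(s) - 2*log(s + 1).
Then F(4) - F(1) = (-log(100)) - (-log(4)) = -log(25).

-log(25)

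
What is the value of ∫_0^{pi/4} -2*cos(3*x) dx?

-sqrt(2)/3

An antiderivative is F(x) = -2*sin(3*x)/3.
Then F(pi/4) - F(0) = (-sqrt(2)/3) - (0) = -sqrt(2)/3.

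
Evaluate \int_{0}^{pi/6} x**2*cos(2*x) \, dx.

-sqrt(3)/8 + sqrt(3)*pi**2/144 + pi/24

Integrate by parts twice (u = x^2, dv = cos(2*x) dx).
An antiderivative is F(x) = x**2*sin(2*x)/2 + x*cos(2*x)/2 - sin(2*x)/4.
Then F(pi/6) - F(0) = (-sqrt(3)/8 + sqrt(3)*pi**2/144 + pi/24) - (0) = -sqrt(3)/8 + sqrt(3)*pi**2/144 + pi/24.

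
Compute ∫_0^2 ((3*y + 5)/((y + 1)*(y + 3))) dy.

log(25/3)

Factor the denominator: y**2 + 4*y + 3 = (y + 3)(y + 1).
Partial fractions: (3*y + 5)/((y + 1)*(y + 3)) = 2/(y + 3) + 1/(y + 1).
An antiderivative is F(y) = log(y + 1) + 2*log(y + 3).
Then F(2) - F(0) = (log(75)) - (log(9)) = log(25/3).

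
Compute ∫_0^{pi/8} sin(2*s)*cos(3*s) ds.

-2/5 + sqrt(2 - sqrt(2))/20 + sqrt(sqrt(2) + 2)/4

Use the identity sin(2*s)cos(3*s) = [sin(5*s) + sin(-s)]/2.
An antiderivative is F(s) = cos(s)/2 - cos(5*s)/10.
Then F(pi/8) - F(0) = (sqrt(2 - sqrt(2))/20 + sqrt(sqrt(2) + 2)/4) - (2/5) = -2/5 + sqrt(2 - sqrt(2))/20 + sqrt(sqrt(2) + 2)/4.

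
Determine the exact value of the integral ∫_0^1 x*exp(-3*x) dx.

Integrate by parts once (u = x, dv = exp(-3*x) dx).
An antiderivative is F(x) = (-3*x - 1)*exp(-3*x)/9.
Then F(1) - F(0) = (-4*exp(-3)/9) - (-1/9) = (-4 + exp(3))*exp(-3)/9.

(-4 + exp(3))*exp(-3)/9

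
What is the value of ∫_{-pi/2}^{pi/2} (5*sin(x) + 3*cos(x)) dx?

An antiderivative is F(x) = 3*sin(x) - 5*cos(x).
Then F(pi/2) - F(-pi/2) = (3) - (-3) = 6.

6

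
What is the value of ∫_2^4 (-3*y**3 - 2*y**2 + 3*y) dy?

By the power rule, an antiderivative is F(y) = -3*y**4/4 - 2*y**3/3 + 3*y**2/2.
Then F(4) - F(2) = (-632/3) - (-34/3) = -598/3.

-598/3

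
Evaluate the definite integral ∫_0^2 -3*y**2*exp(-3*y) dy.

-2/9 + 50*exp(-6)/9

Integrate by parts twice (u = y^2, dv = -3*exp(-3*y) dy).
An antiderivative is F(y) = (9*y**2 + 6*y + 2)*exp(-3*y)/9.
Then F(2) - F(0) = (50*exp(-6)/9) - (2/9) = -2/9 + 50*exp(-6)/9.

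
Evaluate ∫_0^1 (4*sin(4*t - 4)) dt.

-1 + cos(4)

Let u = 4*t - 4, so du = 4 dt. When t = 0, u = -4; when t = 1, u = 0.
The integral becomes ∫ sin(u) du from -4 to 0, with antiderivative -cos(u).
Back in t: F(t) = -cos(4*t - 4).
Then F(1) - F(0) = (-1) - (-cos(4)) = -1 + cos(4).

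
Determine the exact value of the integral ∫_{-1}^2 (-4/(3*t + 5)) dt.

-4*log(11)/3 + 4*log(2)/3

An antiderivative is F(t) = -4*log(3*t + 5)/3.
Then F(2) - F(-1) = (-4*log(11)/3) - (-4*log(2)/3) = -4*log(11)/3 + 4*log(2)/3.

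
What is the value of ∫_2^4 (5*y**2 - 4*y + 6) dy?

244/3

By the power rule, an antiderivative is F(y) = 5*y**3/3 - 2*y**2 + 6*y.
Then F(4) - F(2) = (296/3) - (52/3) = 244/3.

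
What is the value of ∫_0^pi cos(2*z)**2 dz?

Use the identity cos^2(2*z) = (1 + cos(4*z))/2.
An antiderivative is F(z) = z/2 + sin(4*z)/8.
Then F(pi) - F(0) = (pi/2) - (0) = pi/2.

pi/2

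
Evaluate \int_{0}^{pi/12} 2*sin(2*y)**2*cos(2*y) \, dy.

Let u = sin(2*y), so du = 2*cos(2*y) dy. When y = 0, u = 0; when y = pi/12, u = 1/2.
The integral becomes ∫ u**2 du from 0 to 1/2, with antiderivative u**3/3.
Back in y: F(y) = sin(2*y)**3/3.
Then F(pi/12) - F(0) = (1/24) - (0) = 1/24.

1/24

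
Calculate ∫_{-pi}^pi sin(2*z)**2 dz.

pi

Use the identity sin^2(2*z) = (1 - cos(4*z))/2.
An antiderivative is F(z) = z/2 - sin(4*z)/8.
Then F(pi) - F(-pi) = (pi/2) - (-pi/2) = pi.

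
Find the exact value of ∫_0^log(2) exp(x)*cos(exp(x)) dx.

-sin(1) + sin(2)

Let u = exp(x), so du = exp(x) dx. When x = 0, u = 1; when x = log(2), u = 2.
The integral becomes ∫ cos(u) du from 1 to 2, with antiderivative sin(u).
Back in x: F(x) = sin(exp(x)).
Then F(log(2)) - F(0) = (sin(2)) - (sin(1)) = -sin(1) + sin(2).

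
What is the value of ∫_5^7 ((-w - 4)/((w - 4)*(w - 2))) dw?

Factor the denominator: w**2 - 6*w + 8 = (w - 2)(w - 4).
Partial fractions: (-w - 4)/((w - 4)*(w - 2)) = 3/(w - 2) - 4/(w - 4).
An antiderivative is F(w) = -4*log(w - 4) + 3*log(w - 2).
Then F(7) - F(5) = (-4*log(3) + 3*log(5)) - (log(27)) = -7*log(3) + 3*log(5).

-7*log(3) + 3*log(5)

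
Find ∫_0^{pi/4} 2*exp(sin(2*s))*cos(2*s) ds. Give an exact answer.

-1 + E

Let u = sin(2*s), so du = 2*cos(2*s) ds. When s = 0, u = 0; when s = pi/4, u = 1.
The integral becomes ∫ exp(u) du from 0 to 1, with antiderivative exp(u).
Back in s: F(s) = exp(sin(2*s)).
Then F(pi/4) - F(0) = (E) - (1) = -1 + E.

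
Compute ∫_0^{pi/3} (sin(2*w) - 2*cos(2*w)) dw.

An antiderivative is F(w) = -sin(2*w) - cos(2*w)/2.
Then F(pi/3) - F(0) = (1/4 - sqrt(3)/2) - (-1/2) = 3/4 - sqrt(3)/2.

3/4 - sqrt(3)/2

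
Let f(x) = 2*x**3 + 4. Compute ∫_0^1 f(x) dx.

9/2

By the power rule, an antiderivative is F(x) = x**4/2 + 4*x.
Then F(1) - F(0) = (9/2) - (0) = 9/2.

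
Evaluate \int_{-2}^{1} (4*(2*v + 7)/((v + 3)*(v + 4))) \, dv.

Factor the denominator: v**2 + 7*v + 12 = (v + 4)(v + 3).
Partial fractions: 4*(2*v + 7)/((v + 3)*(v + 4)) = 4/(v + 4) + 4/(v + 3).
An antiderivative is F(v) = 4*log(v + 3) + 4*log(v + 4).
Then F(1) - F(-2) = (8*log(2) + 4*log(5)) - (log(16)) = 4*log(2) + 4*log(5).

4*log(2) + 4*log(5)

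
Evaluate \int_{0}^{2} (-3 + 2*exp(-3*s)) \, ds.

An antiderivative is F(s) = -3*s - 2*exp(-3*s)/3.
Then F(2) - F(0) = (-6 - 2*exp(-6)/3) - (-2/3) = -16/3 - 2*exp(-6)/3.

-16/3 - 2*exp(-6)/3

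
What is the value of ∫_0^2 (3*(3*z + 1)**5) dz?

19608

Let u = 3*z + 1, so du = 3 dz. When z = 0, u = 1; when z = 2, u = 7.
The integral becomes ∫ u**5 du from 1 to 7, with antiderivative u**6/6.
Back in z: F(z) = (3*z + 1)**6/6.
Then F(2) - F(0) = (117649/6) - (1/6) = 19608.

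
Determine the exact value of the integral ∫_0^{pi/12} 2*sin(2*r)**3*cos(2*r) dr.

Let u = sin(2*r), so du = 2*cos(2*r) dr. When r = 0, u = 0; when r = pi/12, u = 1/2.
The integral becomes ∫ u**3 du from 0 to 1/2, with antiderivative u**4/4.
Back in r: F(r) = sin(2*r)**4/4.
Then F(pi/12) - F(0) = (1/64) - (0) = 1/64.

1/64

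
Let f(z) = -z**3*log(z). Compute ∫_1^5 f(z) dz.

39 - 625*log(5)/4

Integrate by parts once (u = ln z, dv = -z**3 dz).
An antiderivative is F(z) = -z**4*(4*log(z) - 1)/16.
Then F(5) - F(1) = (625/16 - 625*log(5)/4) - (1/16) = 39 - 625*log(5)/4.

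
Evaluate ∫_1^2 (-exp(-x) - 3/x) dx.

-3*log(2) - exp(-1) + exp(-2)

An antiderivative is F(x) = -3*log(x) + exp(-x).
Then F(2) - F(1) = (-3*log(2) + exp(-2)) - (exp(-1)) = -3*log(2) - exp(-1) + exp(-2).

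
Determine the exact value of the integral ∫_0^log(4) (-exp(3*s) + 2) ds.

-21 + log(16)

An antiderivative is F(s) = -exp(3*s)/3 + 2*s.
Then F(log(4)) - F(0) = (-64/3 + log(16)) - (-1/3) = -21 + log(16).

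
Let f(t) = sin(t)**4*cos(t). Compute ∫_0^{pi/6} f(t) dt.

1/160

Let u = sin(t), so du = cos(t) dt. When t = 0, u = 0; when t = pi/6, u = 1/2.
The integral becomes ∫ u**4 du from 0 to 1/2, with antiderivative u**5/5.
Back in t: F(t) = sin(t)**5/5.
Then F(pi/6) - F(0) = (1/160) - (0) = 1/160.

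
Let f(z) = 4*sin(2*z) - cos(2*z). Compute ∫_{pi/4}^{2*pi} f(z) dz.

An antiderivative is F(z) = -sin(2*z)/2 - 2*cos(2*z).
Then F(2*pi) - F(pi/4) = (-2) - (-1/2) = -3/2.

-3/2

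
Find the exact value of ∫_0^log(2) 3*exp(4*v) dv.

Let u = exp(v), so du = exp(v) dv. When v = 0, u = 1; when v = log(2), u = 2.
The integral becomes 3·∫ u**3 du from 1 to 2, with antiderivative 3*u**4/4.
Back in v: F(v) = 3*exp(4*v)/4.
Then F(log(2)) - F(0) = (12) - (3/4) = 45/4.

45/4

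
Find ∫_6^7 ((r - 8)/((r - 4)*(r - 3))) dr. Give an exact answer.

Factor the denominator: r**2 - 7*r + 12 = (r - 3)(r - 4).
Partial fractions: (r - 8)/((r - 4)*(r - 3)) = 5/(r - 3) - 4/(r - 4).
An antiderivative is F(r) = -4*log(r - 4) + 5*log(r - 3).
Then F(7) - F(6) = (-4*log(3) + 10*log(2)) - (-4*log(2) + 5*log(3)) = -9*log(3) + 14*log(2).

-9*log(3) + 14*log(2)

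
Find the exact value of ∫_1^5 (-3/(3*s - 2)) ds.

-log(13)

An antiderivative is F(s) = -log(3*s - 2).
Then F(5) - F(1) = (-log(13)) - (0) = -log(13).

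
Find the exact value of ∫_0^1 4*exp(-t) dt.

An antiderivative is F(t) = -4*exp(-t).
Then F(1) - F(0) = (-4*exp(-1)) - (-4) = 4 - 4*exp(-1).

4 - 4*exp(-1)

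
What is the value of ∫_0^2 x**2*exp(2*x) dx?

-1/4 + 5*exp(4)/4

Integrate by parts twice (u = x^2, dv = exp(2*x) dx).
An antiderivative is F(x) = (2*x**2 - 2*x + 1)*exp(2*x)/4.
Then F(2) - F(0) = (5*exp(4)/4) - (1/4) = -1/4 + 5*exp(4)/4.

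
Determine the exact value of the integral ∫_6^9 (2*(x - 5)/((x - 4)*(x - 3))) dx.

log(64/25)

Factor the denominator: x**2 - 7*x + 12 = (x - 3)(x - 4).
Partial fractions: 2*(x - 5)/((x - 4)*(x - 3)) = 4/(x - 3) - 2/(x - 4).
An antiderivative is F(x) = -2*log(x - 4) + 4*log(x - 3).
Then F(9) - F(6) = (-2*log(5) + 4*log(2) + 4*log(3)) - (log(81/4)) = log(64/25).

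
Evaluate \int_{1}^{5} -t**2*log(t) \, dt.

124/9 - 125*log(5)/3

Integrate by parts once (u = ln t, dv = -t**2 dt).
An antiderivative is F(t) = -t**3*(3*log(t) - 1)/9.
Then F(5) - F(1) = (125/9 - 125*log(5)/3) - (1/9) = 124/9 - 125*log(5)/3.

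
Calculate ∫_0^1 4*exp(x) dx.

An antiderivative is F(x) = 4*exp(x).
Then F(1) - F(0) = (4*E) - (4) = -4 + 4*E.

-4 + 4*E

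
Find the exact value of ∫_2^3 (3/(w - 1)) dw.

log(8)

An antiderivative is F(w) = 3*log(w - 1).
Then F(3) - F(2) = (log(8)) - (0) = log(8).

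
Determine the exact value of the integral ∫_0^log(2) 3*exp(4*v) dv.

Let u = exp(v), so du = exp(v) dv. When v = 0, u = 1; when v = log(2), u = 2.
The integral becomes 3·∫ u**3 du from 1 to 2, with antiderivative 3*u**4/4.
Back in v: F(v) = 3*exp(4*v)/4.
Then F(log(2)) - F(0) = (12) - (3/4) = 45/4.

45/4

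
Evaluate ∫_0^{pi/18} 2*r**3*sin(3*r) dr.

Integrate by parts 3 times (u = r^3, dv = 2*sin(3*r) dr).
An antiderivative is F(r) = -2*r**3*cos(3*r)/3 + 2*r**2*sin(3*r)/3 + 4*r*cos(3*r)/9 - 4*sin(3*r)/27.
Then F(pi/18) - F(0) = (-2/27 - sqrt(3)*pi**3/17496 + pi**2/972 + sqrt(3)*pi/81) - (0) = -2/27 - sqrt(3)*pi**3/17496 + pi**2/972 + sqrt(3)*pi/81.

-2/27 - sqrt(3)*pi**3/17496 + pi**2/972 + sqrt(3)*pi/81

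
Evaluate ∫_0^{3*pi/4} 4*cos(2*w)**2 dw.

3*pi/2

Use the identity cos^2(2*w) = (1 + cos(4*w))/2.
An antiderivative is F(w) = 2*w + sin(4*w)/2.
Then F(3*pi/4) - F(0) = (3*pi/2) - (0) = 3*pi/2.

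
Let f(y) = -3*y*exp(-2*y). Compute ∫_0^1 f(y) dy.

Integrate by parts once (u = y, dv = -3*exp(-2*y) dy).
An antiderivative is F(y) = (6*y + 3)*exp(-2*y)/4.
Then F(1) - F(0) = (9*exp(-2)/4) - (3/4) = -3/4 + 9*exp(-2)/4.

-3/4 + 9*exp(-2)/4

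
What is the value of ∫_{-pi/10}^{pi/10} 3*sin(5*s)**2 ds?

3*pi/10

Use the identity sin^2(5*s) = (1 - cos(10*s))/2.
An antiderivative is F(s) = 3*s/2 - 3*sin(10*s)/20.
Then F(pi/10) - F(-pi/10) = (3*pi/20) - (-3*pi/20) = 3*pi/10.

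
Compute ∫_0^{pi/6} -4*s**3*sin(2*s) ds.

-pi/4 - sqrt(3)*pi**2/24 + pi**3/216 + 3*sqrt(3)/4

Integrate by parts 3 times (u = s^3, dv = -4*sin(2*s) ds).
An antiderivative is F(s) = 2*s**3*cos(2*s) - 3*s**2*sin(2*s) - 3*s*cos(2*s) + 3*sin(2*s)/2.
Then F(pi/6) - F(0) = (-pi/4 - sqrt(3)*pi**2/24 + pi**3/216 + 3*sqrt(3)/4) - (0) = -pi/4 - sqrt(3)*pi**2/24 + pi**3/216 + 3*sqrt(3)/4.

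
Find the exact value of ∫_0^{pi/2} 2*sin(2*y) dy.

2

An antiderivative is F(y) = -cos(2*y).
Then F(pi/2) - F(0) = (1) - (-1) = 2.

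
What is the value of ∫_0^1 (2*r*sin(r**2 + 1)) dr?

Let u = r**2 + 1, so du = 2*r dr. When r = 0, u = 1; when r = 1, u = 2.
The integral becomes ∫ sin(u) du from 1 to 2, with antiderivative -cos(u).
Back in r: F(r) = -cos(r**2 + 1).
Then F(1) - F(0) = (-cos(2)) - (-cos(1)) = -cos(2) + cos(1).

-cos(2) + cos(1)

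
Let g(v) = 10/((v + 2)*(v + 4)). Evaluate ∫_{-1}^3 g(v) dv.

Factor the denominator: v**2 + 6*v + 8 = (v + 4)(v + 2).
Partial fractions: 10/((v + 2)*(v + 4)) = -5/(v + 4) + 5/(v + 2).
An antiderivative is F(v) = 5*log(v + 2) - 5*log(v + 4).
Then F(3) - F(-1) = (-5*log(7) + 5*log(5)) - (-5*log(3)) = -5*log(7) + 5*log(3) + 5*log(5).

-5*log(7) + 5*log(3) + 5*log(5)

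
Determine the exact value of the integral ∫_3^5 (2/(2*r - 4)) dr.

log(3)

An antiderivative is F(r) = log(2*r - 4).
Then F(5) - F(3) = (log(6)) - (log(2)) = log(3).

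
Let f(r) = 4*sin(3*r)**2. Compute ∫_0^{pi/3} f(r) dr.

2*pi/3

Use the identity sin^2(3*r) = (1 - cos(6*r))/2.
An antiderivative is F(r) = 2*r - sin(6*r)/3.
Then F(pi/3) - F(0) = (2*pi/3) - (0) = 2*pi/3.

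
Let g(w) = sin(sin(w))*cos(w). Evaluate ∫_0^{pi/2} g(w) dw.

Let u = sin(w), so du = cos(w) dw. When w = 0, u = 0; when w = pi/2, u = 1.
The integral becomes ∫ sin(u) du from 0 to 1, with antiderivative -cos(u).
Back in w: F(w) = -cos(sin(w)).
Then F(pi/2) - F(0) = (-cos(1)) - (-1) = 1 - cos(1).

1 - cos(1)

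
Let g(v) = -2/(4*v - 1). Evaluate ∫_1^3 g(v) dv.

-log(11)/2 + log(3)/2

An antiderivative is F(v) = -log(4*v - 1)/2.
Then F(3) - F(1) = (-log(11)/2) - (-log(3)/2) = -log(11)/2 + log(3)/2.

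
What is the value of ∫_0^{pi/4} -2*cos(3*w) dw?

-sqrt(2)/3

An antiderivative is F(w) = -2*sin(3*w)/3.
Then F(pi/4) - F(0) = (-sqrt(2)/3) - (0) = -sqrt(2)/3.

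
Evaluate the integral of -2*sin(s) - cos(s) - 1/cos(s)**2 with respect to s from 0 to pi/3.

An antiderivative is F(s) = -sin(s) + 2*cos(s) - tan(s).
Then F(pi/3) - F(0) = (1 - 3*sqrt(3)/2) - (2) = -3*sqrt(3)/2 - 1.

-3*sqrt(3)/2 - 1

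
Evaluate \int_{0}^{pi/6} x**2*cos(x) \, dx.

-1 + pi**2/72 + sqrt(3)*pi/6

Integrate by parts twice (u = x^2, dv = cos(x) dx).
An antiderivative is F(x) = x**2*sin(x) + 2*x*cos(x) - 2*sin(x).
Then F(pi/6) - F(0) = (-1 + pi**2/72 + sqrt(3)*pi/6) - (0) = -1 + pi**2/72 + sqrt(3)*pi/6.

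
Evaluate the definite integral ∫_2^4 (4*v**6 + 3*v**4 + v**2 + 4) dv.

1040656/105

By the power rule, an antiderivative is F(v) = 4*v**7/7 + 3*v**5/5 + v**3/3 + 4*v.
Then F(4) - F(2) = (1051472/105) - (10816/105) = 1040656/105.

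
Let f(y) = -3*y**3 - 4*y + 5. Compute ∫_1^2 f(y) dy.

-49/4

By the power rule, an antiderivative is F(y) = -3*y**4/4 - 2*y**2 + 5*y.
Then F(2) - F(1) = (-10) - (9/4) = -49/4.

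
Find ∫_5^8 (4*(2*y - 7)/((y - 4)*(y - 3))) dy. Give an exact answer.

4*log(2) + 4*log(5)

Factor the denominator: y**2 - 7*y + 12 = (y - 3)(y - 4).
Partial fractions: 4*(2*y - 7)/((y - 4)*(y - 3)) = 4/(y - 3) + 4/(y - 4).
An antiderivative is F(y) = 4*log(y - 4) + 4*log(y - 3).
Then F(8) - F(5) = (8*log(2) + 4*log(5)) - (log(16)) = 4*log(2) + 4*log(5).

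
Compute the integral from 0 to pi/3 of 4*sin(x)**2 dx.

Use the identity sin^2(x) = (1 - cos(2*x))/2.
An antiderivative is F(x) = 2*x - sin(2*x).
Then F(pi/3) - F(0) = (-sqrt(3)/2 + 2*pi/3) - (0) = -sqrt(3)/2 + 2*pi/3.

-sqrt(3)/2 + 2*pi/3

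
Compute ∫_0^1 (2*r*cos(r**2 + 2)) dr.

-sin(2) + sin(3)

Let u = r**2 + 2, so du = 2*r dr. When r = 0, u = 2; when r = 1, u = 3.
The integral becomes ∫ cos(u) du from 2 to 3, with antiderivative sin(u).
Back in r: F(r) = sin(r**2 + 2).
Then F(1) - F(0) = (sin(3)) - (sin(2)) = -sin(2) + sin(3).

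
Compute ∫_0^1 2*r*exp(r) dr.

Integrate by parts once (u = r, dv = 2*exp(r) dr).
An antiderivative is F(r) = (2*r - 2)*exp(r).
Then F(1) - F(0) = (0) - (-2) = 2.

2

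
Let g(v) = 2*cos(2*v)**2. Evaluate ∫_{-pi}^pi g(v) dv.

Use the identity cos^2(2*v) = (1 + cos(4*v))/2.
An antiderivative is F(v) = v + sin(4*v)/4.
Then F(pi) - F(-pi) = (pi) - (-pi) = 2*pi.

2*pi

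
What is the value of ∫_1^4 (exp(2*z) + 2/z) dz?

An antiderivative is F(z) = exp(2*z)/2 + 2*log(z).
Then F(4) - F(1) = (log(16) + exp(8)/2) - (exp(2)/2) = -exp(2)/2 + log(16) + exp(8)/2.

-exp(2)/2 + log(16) + exp(8)/2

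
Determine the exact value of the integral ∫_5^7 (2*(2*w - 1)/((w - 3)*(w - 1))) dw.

Factor the denominator: w**2 - 4*w + 3 = (w - 1)(w - 3).
Partial fractions: 2*(2*w - 1)/((w - 3)*(w - 1)) = -1/(w - 1) + 5/(w - 3).
An antiderivative is F(w) = 5*log(w - 3) - log(w - 1).
Then F(7) - F(5) = (-log(3) + 9*log(2)) - (log(8)) = log(64/3).

log(64/3)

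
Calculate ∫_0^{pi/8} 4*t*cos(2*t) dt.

-1 + sqrt(2)*pi/8 + sqrt(2)/2

Integrate by parts once (u = t, dv = 4*cos(2*t) dt).
An antiderivative is F(t) = 2*t*sin(2*t) + cos(2*t).
Then F(pi/8) - F(0) = (sqrt(2)*(pi + 4)/8) - (1) = -1 + sqrt(2)*pi/8 + sqrt(2)/2.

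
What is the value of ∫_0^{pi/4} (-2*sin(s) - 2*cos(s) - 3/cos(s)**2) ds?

An antiderivative is F(s) = -2*sin(s) + 2*cos(s) - 3*tan(s).
Then F(pi/4) - F(0) = (-3) - (2) = -5.

-5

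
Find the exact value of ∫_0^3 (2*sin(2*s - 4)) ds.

Let u = 2*s - 4, so du = 2 ds. When s = 0, u = -4; when s = 3, u = 2.
The integral becomes ∫ sin(u) du from -4 to 2, with antiderivative -cos(u).
Back in s: F(s) = -cos(2*s - 4).
Then F(3) - F(0) = (-cos(2)) - (-cos(4)) = cos(4) - cos(2).

cos(4) - cos(2)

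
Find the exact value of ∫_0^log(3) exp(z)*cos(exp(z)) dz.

-sin(1) + sin(3)

Let u = exp(z), so du = exp(z) dz. When z = 0, u = 1; when z = log(3), u = 3.
The integral becomes ∫ cos(u) du from 1 to 3, with antiderivative sin(u).
Back in z: F(z) = sin(exp(z)).
Then F(log(3)) - F(0) = (sin(3)) - (sin(1)) = -sin(1) + sin(3).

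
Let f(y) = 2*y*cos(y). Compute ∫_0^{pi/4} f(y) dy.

-2 + sqrt(2)*pi/4 + sqrt(2)

Integrate by parts once (u = y, dv = 2*cos(y) dy).
An antiderivative is F(y) = 2*y*sin(y) + 2*cos(y).
Then F(pi/4) - F(0) = (sqrt(2)*(pi + 4)/4) - (2) = -2 + sqrt(2)*pi/4 + sqrt(2).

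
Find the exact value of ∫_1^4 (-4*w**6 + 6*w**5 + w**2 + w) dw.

-73335/14

By the power rule, an antiderivative is F(w) = -4*w**7/7 + w**6 + w**3/3 + w**2/2.
Then F(4) - F(1) = (-109976/21) - (53/42) = -73335/14.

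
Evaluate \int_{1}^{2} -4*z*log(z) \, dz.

Integrate by parts once (u = ln z, dv = -4*z dz).
An antiderivative is F(z) = -z**2*(2*log(z) - 1).
Then F(2) - F(1) = (4 - 8*log(2)) - (1) = 3 - 8*log(2).

3 - 8*log(2)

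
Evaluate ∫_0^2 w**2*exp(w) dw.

-2 + 2*exp(2)

Integrate by parts twice (u = w^2, dv = exp(w) dw).
An antiderivative is F(w) = (w**2 - 2*w + 2)*exp(w).
Then F(2) - F(0) = (2*exp(2)) - (2) = -2 + 2*exp(2).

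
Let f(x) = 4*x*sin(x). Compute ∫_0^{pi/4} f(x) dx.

Integrate by parts once (u = x, dv = 4*sin(x) dx).
An antiderivative is F(x) = -4*x*cos(x) + 4*sin(x).
Then F(pi/4) - F(0) = (sqrt(2)*(4 - pi)/2) - (0) = sqrt(2)*(4 - pi)/2.

sqrt(2)*(4 - pi)/2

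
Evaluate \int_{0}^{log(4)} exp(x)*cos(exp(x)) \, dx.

Let u = exp(x), so du = exp(x) dx. When x = 0, u = 1; when x = log(4), u = 4.
The integral becomes ∫ cos(u) du from 1 to 4, with antiderivative sin(u).
Back in x: F(x) = sin(exp(x)).
Then F(log(4)) - F(0) = (sin(4)) - (sin(1)) = -sin(1) + sin(4).

-sin(1) + sin(4)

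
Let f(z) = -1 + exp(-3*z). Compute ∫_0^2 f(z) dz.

-5/3 - exp(-6)/3

An antiderivative is F(z) = -z - exp(-3*z)/3.
Then F(2) - F(0) = (-2 - exp(-6)/3) - (-1/3) = -5/3 - exp(-6)/3.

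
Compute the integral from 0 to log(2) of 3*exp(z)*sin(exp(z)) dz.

Let u = exp(z), so du = exp(z) dz. When z = 0, u = 1; when z = log(2), u = 2.
The integral becomes 3·∫ sin(u) du from 1 to 2, with antiderivative -3*cos(u).
Back in z: F(z) = -3*cos(exp(z)).
Then F(log(2)) - F(0) = (-3*cos(2)) - (-3*cos(1)) = -3*cos(2) + 3*cos(1).

-3*cos(2) + 3*cos(1)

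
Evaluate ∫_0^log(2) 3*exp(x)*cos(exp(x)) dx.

Let u = exp(x), so du = exp(x) dx. When x = 0, u = 1; when x = log(2), u = 2.
The integral becomes 3·∫ cos(u) du from 1 to 2, with antiderivative 3*sin(u).
Back in x: F(x) = 3*sin(exp(x)).
Then F(log(2)) - F(0) = (3*sin(2)) - (3*sin(1)) = -3*sin(1) + 3*sin(2).

-3*sin(1) + 3*sin(2)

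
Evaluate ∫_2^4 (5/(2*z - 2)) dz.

An antiderivative is F(z) = 5*log(2*z - 2)/2.
Then F(4) - F(2) = (5*log(6)/2) - (5*log(2)/2) = 5*log(3)/2.

5*log(3)/2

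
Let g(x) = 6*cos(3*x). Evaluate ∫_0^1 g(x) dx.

Let u = 3*x, so du = 3 dx. When x = 0, u = 0; when x = 1, u = 3.
The integral becomes 2·∫ cos(u) du from 0 to 3, with antiderivative 2*sin(u).
Back in x: F(x) = 2*sin(3*x).
Then F(1) - F(0) = (2*sin(3)) - (0) = 2*sin(3).

2*sin(3)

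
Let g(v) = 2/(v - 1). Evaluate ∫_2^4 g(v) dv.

An antiderivative is F(v) = 2*log(v - 1).
Then F(4) - F(2) = (log(9)) - (0) = log(9).

log(9)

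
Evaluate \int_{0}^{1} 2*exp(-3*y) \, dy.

2/3 - 2*exp(-3)/3

An antiderivative is F(y) = -2*exp(-3*y)/3.
Then F(1) - F(0) = (-2*exp(-3)/3) - (-2/3) = 2/3 - 2*exp(-3)/3.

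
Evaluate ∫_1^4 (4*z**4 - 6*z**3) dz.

4359/10

By the power rule, an antiderivative is F(z) = 4*z**5/5 - 3*z**4/2.
Then F(4) - F(1) = (2176/5) - (-7/10) = 4359/10.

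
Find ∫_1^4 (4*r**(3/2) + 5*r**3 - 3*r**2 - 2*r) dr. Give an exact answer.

5807/20

By the power rule, an antiderivative is F(r) = 8*r**(5/2)/5 + 5*r**4/4 - r**3 - r**2.
Then F(4) - F(1) = (1456/5) - (17/20) = 5807/20.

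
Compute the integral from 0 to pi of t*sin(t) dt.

Integrate by parts once (u = t, dv = sin(t) dt).
An antiderivative is F(t) = -t*cos(t) + sin(t).
Then F(pi) - F(0) = (pi) - (0) = pi.

pi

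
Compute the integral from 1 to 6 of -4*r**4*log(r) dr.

Integrate by parts once (u = ln r, dv = -4*r**4 dr).
An antiderivative is F(r) = -4*r**5*(5*log(r) - 1)/25.
Then F(6) - F(1) = (31104/25 - 31104*log(6)/5) - (4/25) = 1244 - 31104*log(6)/5.

1244 - 31104*log(6)/5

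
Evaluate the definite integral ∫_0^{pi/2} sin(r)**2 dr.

Use the identity sin^2(r) = (1 - cos(2*r))/2.
An antiderivative is F(r) = r/2 - sin(2*r)/4.
Then F(pi/2) - F(0) = (pi/4) - (0) = pi/4.

pi/4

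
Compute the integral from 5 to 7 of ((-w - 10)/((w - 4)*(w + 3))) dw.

log(5/36)

Factor the denominator: w**2 - w - 12 = (w + 3)(w - 4).
Partial fractions: (-w - 10)/((w - 4)*(w + 3)) = 1/(w + 3) - 2/(w - 4).
An antiderivative is F(w) = -2*log(w - 4) + log(w + 3).
Then F(7) - F(5) = (log(10/9)) - (log(8)) = log(5/36).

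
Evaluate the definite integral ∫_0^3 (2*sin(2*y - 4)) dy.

Let u = 2*y - 4, so du = 2 dy. When y = 0, u = -4; when y = 3, u = 2.
The integral becomes ∫ sin(u) du from -4 to 2, with antiderivative -cos(u).
Back in y: F(y) = -cos(2*y - 4).
Then F(3) - F(0) = (-cos(2)) - (-cos(4)) = cos(4) - cos(2).

cos(4) - cos(2)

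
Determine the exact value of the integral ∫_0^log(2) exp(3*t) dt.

7/3

Let u = exp(t), so du = exp(t) dt. When t = 0, u = 1; when t = log(2), u = 2.
The integral becomes ∫ u**2 du from 1 to 2, with antiderivative u**3/3.
Back in t: F(t) = exp(3*t)/3.
Then F(log(2)) - F(0) = (8/3) - (1/3) = 7/3.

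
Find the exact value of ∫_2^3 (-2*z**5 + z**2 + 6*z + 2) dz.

By the power rule, an antiderivative is F(z) = -z**6/3 + z**3/3 + 3*z**2 + 2*z.
Then F(3) - F(2) = (-201) - (-8/3) = -595/3.

-595/3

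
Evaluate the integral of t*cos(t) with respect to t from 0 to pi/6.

Integrate by parts once (u = t, dv = cos(t) dt).
An antiderivative is F(t) = t*sin(t) + cos(t).
Then F(pi/6) - F(0) = (pi/12 + sqrt(3)/2) - (1) = -1 + pi/12 + sqrt(3)/2.

-1 + pi/12 + sqrt(3)/2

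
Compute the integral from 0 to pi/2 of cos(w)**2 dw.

Use the identity cos^2(w) = (1 + cos(2*w))/2.
An antiderivative is F(w) = w/2 + sin(2*w)/4.
Then F(pi/2) - F(0) = (pi/4) - (0) = pi/4.

pi/4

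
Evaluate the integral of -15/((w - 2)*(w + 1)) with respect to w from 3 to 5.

-log(32)

Factor the denominator: w**2 - w - 2 = (w + 1)(w - 2).
Partial fractions: -15/((w - 2)*(w + 1)) = 5/(w + 1) - 5/(w - 2).
An antiderivative is F(w) = -5*log(w - 2) + 5*log(w + 1).
Then F(5) - F(3) = (log(32)) - (10*log(2)) = -log(32).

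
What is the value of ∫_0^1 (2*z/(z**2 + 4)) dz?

log(5/4)

Let u = z**2 + 4, so du = 2*z dz. When z = 0, u = 4; when z = 1, u = 5.
The integral becomes ∫ 1/u du from 4 to 5, with antiderivative log(u).
Back in z: F(z) = log(z**2 + 4).
Then F(1) - F(0) = (log(5)) - (log(4)) = log(5/4).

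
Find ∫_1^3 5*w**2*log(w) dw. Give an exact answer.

Integrate by parts once (u = ln w, dv = 5*w**2 dw).
An antiderivative is F(w) = 5*w**3*(3*log(w) - 1)/9.
Then F(3) - F(1) = (-15 + 45*log(3)) - (-5/9) = -130/9 + 45*log(3).

-130/9 + 45*log(3)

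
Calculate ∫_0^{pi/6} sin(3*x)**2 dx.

pi/12

Use the identity sin^2(3*x) = (1 - cos(6*x))/2.
An antiderivative is F(x) = x/2 - sin(6*x)/12.
Then F(pi/6) - F(0) = (pi/12) - (0) = pi/12.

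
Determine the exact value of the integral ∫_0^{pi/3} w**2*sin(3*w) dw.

-4/27 + pi**2/27

Integrate by parts twice (u = w^2, dv = sin(3*w) dw).
An antiderivative is F(w) = -w**2*cos(3*w)/3 + 2*w*sin(3*w)/9 + 2*cos(3*w)/27.
Then F(pi/3) - F(0) = (-2/27 + pi**2/27) - (2/27) = -4/27 + pi**2/27.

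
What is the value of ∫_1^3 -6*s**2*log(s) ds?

52/3 - 54*log(3)

Integrate by parts once (u = ln s, dv = -6*s**2 ds).
An antiderivative is F(s) = -2*s**3*(3*log(s) - 1)/3.
Then F(3) - F(1) = (18 - 54*log(3)) - (2/3) = 52/3 - 54*log(3).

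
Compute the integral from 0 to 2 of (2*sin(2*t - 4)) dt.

-1 + cos(4)

Let u = 2*t - 4, so du = 2 dt. When t = 0, u = -4; when t = 2, u = 0.
The integral becomes ∫ sin(u) du from -4 to 0, with antiderivative -cos(u).
Back in t: F(t) = -cos(2*t - 4).
Then F(2) - F(0) = (-1) - (-cos(4)) = -1 + cos(4).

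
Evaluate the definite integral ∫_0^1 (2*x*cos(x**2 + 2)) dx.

-sin(2) + sin(3)

Let u = x**2 + 2, so du = 2*x dx. When x = 0, u = 2; when x = 1, u = 3.
The integral becomes ∫ cos(u) du from 2 to 3, with antiderivative sin(u).
Back in x: F(x) = sin(x**2 + 2).
Then F(1) - F(0) = (sin(3)) - (sin(2)) = -sin(2) + sin(3).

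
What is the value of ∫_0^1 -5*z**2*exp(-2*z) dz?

Integrate by parts twice (u = z^2, dv = -5*exp(-2*z) dz).
An antiderivative is F(z) = (10*z**2 + 10*z + 5)*exp(-2*z)/4.
Then F(1) - F(0) = (25*exp(-2)/4) - (5/4) = -5/4 + 25*exp(-2)/4.

-5/4 + 25*exp(-2)/4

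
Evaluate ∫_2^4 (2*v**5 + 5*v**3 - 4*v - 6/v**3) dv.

25911/16

By the power rule, an antiderivative is F(v) = v**6/3 + 5*v**4/4 - 2*v**2 + 3/v**2.
Then F(4) - F(2) = (79369/48) - (409/12) = 25911/16.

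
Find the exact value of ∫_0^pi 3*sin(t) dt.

An antiderivative is F(t) = -3*cos(t).
Then F(pi) - F(0) = (3) - (-3) = 6.

6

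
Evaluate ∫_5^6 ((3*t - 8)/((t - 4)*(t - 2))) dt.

log(16/3)

Factor the denominator: t**2 - 6*t + 8 = (t - 2)(t - 4).
Partial fractions: (3*t - 8)/((t - 4)*(t - 2)) = 1/(t - 2) + 2/(t - 4).
An antiderivative is F(t) = 2*log(t - 4) + log(t - 2).
Then F(6) - F(5) = (log(16)) - (log(3)) = log(16/3).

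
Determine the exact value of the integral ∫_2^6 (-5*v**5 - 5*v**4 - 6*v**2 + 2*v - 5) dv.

By the power rule, an antiderivative is F(v) = -5*v**6/6 - v**5 - 2*v**3 + v**2 - 5*v.
Then F(6) - F(2) = (-47082) - (-322/3) = -140924/3.

-140924/3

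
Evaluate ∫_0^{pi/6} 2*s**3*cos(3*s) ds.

-2*pi/27 + pi**3/324 + 4/27

Integrate by parts 3 times (u = s^3, dv = 2*cos(3*s) ds).
An antiderivative is F(s) = 2*s**3*sin(3*s)/3 + 2*s**2*cos(3*s)/3 - 4*s*sin(3*s)/9 - 4*cos(3*s)/27.
Then F(pi/6) - F(0) = (pi*(-24 + pi**2)/324) - (-4/27) = -2*pi/27 + pi**3/324 + 4/27.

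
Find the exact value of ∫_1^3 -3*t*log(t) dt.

Integrate by parts once (u = ln t, dv = -3*t dt).
An antiderivative is F(t) = -3*t**2*(2*log(t) - 1)/4.
Then F(3) - F(1) = (27/4 - 27*log(3)/2) - (3/4) = 6 - 27*log(3)/2.

6 - 27*log(3)/2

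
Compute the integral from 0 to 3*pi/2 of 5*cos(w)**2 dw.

Use the identity cos^2(w) = (1 + cos(2*w))/2.
An antiderivative is F(w) = 5*w/2 + 5*sin(2*w)/4.
Then F(3*pi/2) - F(0) = (15*pi/4) - (0) = 15*pi/4.

15*pi/4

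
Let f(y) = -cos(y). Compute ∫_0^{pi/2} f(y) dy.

-1

An antiderivative is F(y) = -sin(y).
Then F(pi/2) - F(0) = (-1) - (0) = -1.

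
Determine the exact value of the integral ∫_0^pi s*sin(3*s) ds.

Integrate by parts once (u = s, dv = sin(3*s) ds).
An antiderivative is F(s) = -s*cos(3*s)/3 + sin(3*s)/9.
Then F(pi) - F(0) = (pi/3) - (0) = pi/3.

pi/3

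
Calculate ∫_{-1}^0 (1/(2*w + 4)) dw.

An antiderivative is F(w) = log(2*w + 4)/2.
Then F(0) - F(-1) = (log(2)) - (log(2)/2) = log(2)/2.

log(2)/2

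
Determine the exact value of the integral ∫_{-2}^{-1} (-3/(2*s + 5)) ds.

-3*log(3)/2

An antiderivative is F(s) = -3*log(2*s + 5)/2.
Then F(-1) - F(-2) = (-3*log(3)/2) - (0) = -3*log(3)/2.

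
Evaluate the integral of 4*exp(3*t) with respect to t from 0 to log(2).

28/3

Let u = exp(t), so du = exp(t) dt. When t = 0, u = 1; when t = log(2), u = 2.
The integral becomes 4·∫ u**2 du from 1 to 2, with antiderivative 4*u**3/3.
Back in t: F(t) = 4*exp(3*t)/3.
Then F(log(2)) - F(0) = (32/3) - (4/3) = 28/3.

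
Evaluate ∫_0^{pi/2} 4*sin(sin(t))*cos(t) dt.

Let u = sin(t), so du = cos(t) dt. When t = 0, u = 0; when t = pi/2, u = 1.
The integral becomes 4·∫ sin(u) du from 0 to 1, with antiderivative -4*cos(u).
Back in t: F(t) = -4*cos(sin(t)).
Then F(pi/2) - F(0) = (-4*cos(1)) - (-4) = 4 - 4*cos(1).

4 - 4*cos(1)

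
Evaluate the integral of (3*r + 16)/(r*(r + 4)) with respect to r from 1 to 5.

-2*log(3) + 5*log(5)

Factor the denominator: r**2 + 4*r = (r + 4)r.
Partial fractions: (3*r + 16)/(r*(r + 4)) = -1/(r + 4) + 4/r.
An antiderivative is F(r) = 4*log(r) - log(r + 4).
Then F(5) - F(1) = (-2*log(3) + 4*log(5)) - (-log(5)) = -2*log(3) + 5*log(5).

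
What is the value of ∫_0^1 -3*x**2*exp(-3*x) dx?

-2/9 + 17*exp(-3)/9

Integrate by parts twice (u = x^2, dv = -3*exp(-3*x) dx).
An antiderivative is F(x) = (9*x**2 + 6*x + 2)*exp(-3*x)/9.
Then F(1) - F(0) = (17*exp(-3)/9) - (2/9) = -2/9 + 17*exp(-3)/9.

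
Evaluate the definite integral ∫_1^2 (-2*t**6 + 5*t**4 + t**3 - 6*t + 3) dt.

By the power rule, an antiderivative is F(t) = -2*t**7/7 + t**5 + t**4/4 - 3*t**2 + 3*t.
Then F(2) - F(1) = (-46/7) - (27/28) = -211/28.

-211/28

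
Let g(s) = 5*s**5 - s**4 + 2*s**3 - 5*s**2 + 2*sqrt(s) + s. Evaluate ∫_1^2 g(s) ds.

By the power rule, an antiderivative is F(s) = 5*s**6/6 - s**5/5 + s**4/2 + 4*s**(3/2)/3 - 5*s**3/3 + s**2/2.
Then F(2) - F(1) = (8*sqrt(2)/3 + 218/5) - (13/10) = 8*sqrt(2)/3 + 423/10.

8*sqrt(2)/3 + 423/10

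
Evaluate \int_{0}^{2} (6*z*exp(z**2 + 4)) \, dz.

Let u = z**2 + 4, so du = 2*z dz. When z = 0, u = 4; when z = 2, u = 8.
The integral becomes 3·∫ exp(u) du from 4 to 8, with antiderivative 3*exp(u).
Back in z: F(z) = 3*exp(z**2 + 4).
Then F(2) - F(0) = (3*exp(8)) - (3*exp(4)) = -3*(1 - exp(4))*exp(4).

-3*(1 - exp(4))*exp(4)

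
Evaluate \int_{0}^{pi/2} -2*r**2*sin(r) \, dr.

4 - 2*pi

Integrate by parts twice (u = r^2, dv = -2*sin(r) dr).
An antiderivative is F(r) = 2*r**2*cos(r) - 4*r*sin(r) - 4*cos(r).
Then F(pi/2) - F(0) = (-2*pi) - (-4) = 4 - 2*pi.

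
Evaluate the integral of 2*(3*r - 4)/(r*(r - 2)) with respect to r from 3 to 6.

Factor the denominator: r**2 - 2*r = r(r - 2).
Partial fractions: 2*(3*r - 4)/(r*(r - 2)) = 4/r + 2/(r - 2).
An antiderivative is F(r) = 4*log(r) + 2*log(r - 2).
Then F(6) - F(3) = (4*log(3) + 8*log(2)) - (log(81)) = 8*log(2).

8*log(2)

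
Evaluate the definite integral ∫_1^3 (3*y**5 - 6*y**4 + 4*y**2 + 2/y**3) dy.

By the power rule, an antiderivative is F(y) = y**6/2 - 6*y**5/5 + 4*y**3/3 - 1/y**2.
Then F(3) - F(1) = (9791/90) - (-11/30) = 4912/45.

4912/45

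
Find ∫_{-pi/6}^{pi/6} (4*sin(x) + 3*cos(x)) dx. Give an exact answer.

3

An antiderivative is F(x) = 3*sin(x) - 4*cos(x).
Then F(pi/6) - F(-pi/6) = (3/2 - 2*sqrt(3)) - (-2*sqrt(3) - 3/2) = 3.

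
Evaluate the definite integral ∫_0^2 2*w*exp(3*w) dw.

2/9 + 10*exp(6)/9

Integrate by parts once (u = w, dv = 2*exp(3*w) dw).
An antiderivative is F(w) = (6*w - 2)*exp(3*w)/9.
Then F(2) - F(0) = (10*exp(6)/9) - (-2/9) = 2/9 + 10*exp(6)/9.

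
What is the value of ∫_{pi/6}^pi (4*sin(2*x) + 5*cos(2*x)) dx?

-5*sqrt(3)/4 - 1

An antiderivative is F(x) = 5*sin(2*x)/2 - 2*cos(2*x).
Then F(pi) - F(pi/6) = (-2) - (-1 + 5*sqrt(3)/4) = -5*sqrt(3)/4 - 1.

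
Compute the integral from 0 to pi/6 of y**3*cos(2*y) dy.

-sqrt(3)*pi/16 + sqrt(3)*pi**3/864 + pi**2/96 + 3/16

Integrate by parts 3 times (u = y^3, dv = cos(2*y) dy).
An antiderivative is F(y) = y**3*sin(2*y)/2 + 3*y**2*cos(2*y)/4 - 3*y*sin(2*y)/4 - 3*cos(2*y)/8.
Then F(pi/6) - F(0) = (-sqrt(3)*pi/16 - 3/16 + sqrt(3)*pi**3/864 + pi**2/96) - (-3/8) = -sqrt(3)*pi/16 + sqrt(3)*pi**3/864 + pi**2/96 + 3/16.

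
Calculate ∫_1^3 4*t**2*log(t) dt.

-104/9 + 36*log(3)

Integrate by parts once (u = ln t, dv = 4*t**2 dt).
An antiderivative is F(t) = 4*t**3*(3*log(t) - 1)/9.
Then F(3) - F(1) = (-12 + 36*log(3)) - (-4/9) = -104/9 + 36*log(3).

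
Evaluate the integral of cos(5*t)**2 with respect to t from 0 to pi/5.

pi/10

Use the identity cos^2(5*t) = (1 + cos(10*t))/2.
An antiderivative is F(t) = t/2 + sin(10*t)/20.
Then F(pi/5) - F(0) = (pi/10) - (0) = pi/10.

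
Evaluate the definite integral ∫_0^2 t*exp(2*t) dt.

Integrate by parts once (u = t, dv = exp(2*t) dt).
An antiderivative is F(t) = (2*t - 1)*exp(2*t)/4.
Then F(2) - F(0) = (3*exp(4)/4) - (-1/4) = 1/4 + 3*exp(4)/4.

1/4 + 3*exp(4)/4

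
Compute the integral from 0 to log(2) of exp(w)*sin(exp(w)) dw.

-cos(2) + cos(1)

Let u = exp(w), so du = exp(w) dw. When w = 0, u = 1; when w = log(2), u = 2.
The integral becomes ∫ sin(u) du from 1 to 2, with antiderivative -cos(u).
Back in w: F(w) = -cos(exp(w)).
Then F(log(2)) - F(0) = (-cos(2)) - (-cos(1)) = -cos(2) + cos(1).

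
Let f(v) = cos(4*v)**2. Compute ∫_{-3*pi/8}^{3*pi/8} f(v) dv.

3*pi/8

Use the identity cos^2(4*v) = (1 + cos(8*v))/2.
An antiderivative is F(v) = v/2 + sin(8*v)/16.
Then F(3*pi/8) - F(-3*pi/8) = (3*pi/16) - (-3*pi/16) = 3*pi/8.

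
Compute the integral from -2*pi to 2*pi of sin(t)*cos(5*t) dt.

0

Use the identity sin(t)cos(5*t) = [sin(6*t) + sin(-4*t)]/2.
An antiderivative is F(t) = cos(4*t)/8 - cos(6*t)/12.
Then F(2*pi) - F(-2*pi) = (1/24) - (1/24) = 0.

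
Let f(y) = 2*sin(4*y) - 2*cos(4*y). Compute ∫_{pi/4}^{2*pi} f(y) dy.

An antiderivative is F(y) = -sin(4*y)/2 - cos(4*y)/2.
Then F(2*pi) - F(pi/4) = (-1/2) - (1/2) = -1.

-1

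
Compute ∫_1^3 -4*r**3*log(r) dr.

20 - 81*log(3)

Integrate by parts once (u = ln r, dv = -4*r**3 dr).
An antiderivative is F(r) = -r**4*(4*log(r) - 1)/4.
Then F(3) - F(1) = (81/4 - 81*log(3)) - (1/4) = 20 - 81*log(3).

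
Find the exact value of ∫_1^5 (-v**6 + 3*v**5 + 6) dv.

By the power rule, an antiderivative is F(v) = -v**7/7 + v**6/2 + 6*v.
Then F(5) - F(1) = (-46455/14) - (89/14) = -23272/7.

-23272/7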